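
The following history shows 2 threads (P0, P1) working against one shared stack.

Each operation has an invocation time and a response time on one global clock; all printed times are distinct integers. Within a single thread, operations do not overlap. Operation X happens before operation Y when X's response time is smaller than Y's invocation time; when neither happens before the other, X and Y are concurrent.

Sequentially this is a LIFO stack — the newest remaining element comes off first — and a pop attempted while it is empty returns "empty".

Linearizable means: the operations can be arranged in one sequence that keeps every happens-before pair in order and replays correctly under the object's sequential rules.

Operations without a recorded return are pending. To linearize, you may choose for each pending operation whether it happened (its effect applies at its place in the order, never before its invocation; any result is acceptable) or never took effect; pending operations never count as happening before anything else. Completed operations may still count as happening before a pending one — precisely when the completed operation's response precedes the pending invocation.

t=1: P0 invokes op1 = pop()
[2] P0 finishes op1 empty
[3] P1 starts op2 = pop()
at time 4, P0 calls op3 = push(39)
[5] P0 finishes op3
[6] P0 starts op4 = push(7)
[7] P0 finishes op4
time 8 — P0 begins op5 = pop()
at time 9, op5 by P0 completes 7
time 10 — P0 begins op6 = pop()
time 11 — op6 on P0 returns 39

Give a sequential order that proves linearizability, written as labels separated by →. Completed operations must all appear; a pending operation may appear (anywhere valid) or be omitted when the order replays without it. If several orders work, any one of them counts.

op1 → op2 → op3 → op4 → op5 → op6

step 1: op1 pop() → empty — stack <>
step 2: op2 pop() (pending, included) — stack <>
step 3: op3 push(39) — stack <39>
step 4: op4 push(7) — stack <39,7>
step 5: op5 pop() → 7 — stack <39>
step 6: op6 pop() → 39 — stack <>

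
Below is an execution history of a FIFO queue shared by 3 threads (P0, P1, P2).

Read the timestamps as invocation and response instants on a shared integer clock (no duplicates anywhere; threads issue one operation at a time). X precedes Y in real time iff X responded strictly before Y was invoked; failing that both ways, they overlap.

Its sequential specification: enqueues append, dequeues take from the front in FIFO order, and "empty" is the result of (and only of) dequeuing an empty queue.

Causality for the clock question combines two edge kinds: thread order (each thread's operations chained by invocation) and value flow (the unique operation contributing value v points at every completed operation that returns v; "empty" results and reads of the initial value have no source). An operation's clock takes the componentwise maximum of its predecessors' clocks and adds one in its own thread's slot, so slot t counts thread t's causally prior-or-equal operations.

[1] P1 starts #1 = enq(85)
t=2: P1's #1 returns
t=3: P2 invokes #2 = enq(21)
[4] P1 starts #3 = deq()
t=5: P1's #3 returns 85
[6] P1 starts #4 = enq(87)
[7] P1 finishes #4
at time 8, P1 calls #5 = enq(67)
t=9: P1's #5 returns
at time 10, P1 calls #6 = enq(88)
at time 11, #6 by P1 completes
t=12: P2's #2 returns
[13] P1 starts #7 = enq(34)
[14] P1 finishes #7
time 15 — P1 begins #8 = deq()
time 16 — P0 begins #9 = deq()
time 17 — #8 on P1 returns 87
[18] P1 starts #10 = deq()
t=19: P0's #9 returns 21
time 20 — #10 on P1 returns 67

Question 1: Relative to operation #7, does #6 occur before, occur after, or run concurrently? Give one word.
#6 spans [10,11], #7 spans [13,14]
resp(#6)=11 < inv(#7)=13

before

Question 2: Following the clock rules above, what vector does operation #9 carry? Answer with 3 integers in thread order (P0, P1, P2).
#2, invoked 3, has no incoming edges; only P2's bump applies → (0, 0, 1)
#1, invoked 1, has no incoming edges; only P1's bump applies → (0, 1, 0)
merge at #3 (invoked 4): VC(#1)=(0, 1, 0), own-thread bump on P1 → (0, 2, 0)
merge at #9 (invoked 16): VC(#2)=(0, 0, 1), own-thread bump on P0 → (1, 0, 1)
merge at #4 (invoked 6): VC(#3)=(0, 2, 0), own-thread bump on P1 → (0, 3, 0)
merge at #5 (invoked 8): VC(#4)=(0, 3, 0), own-thread bump on P1 → (0, 4, 0)
merge at #6 (invoked 10): VC(#5)=(0, 4, 0), own-thread bump on P1 → (0, 5, 0)
merge at #7 (invoked 13): VC(#6)=(0, 5, 0), own-thread bump on P1 → (0, 6, 0)
merge at #8 (invoked 15): VC(#4)=(0, 3, 0), VC(#7)=(0, 6, 0), own-thread bump on P1 → (0, 7, 0)
merge at #10 (invoked 18): VC(#5)=(0, 4, 0), VC(#8)=(0, 7, 0), own-thread bump on P1 → (0, 8, 0)
target: VC(#9) = (1, 0, 1)

(1, 0, 1)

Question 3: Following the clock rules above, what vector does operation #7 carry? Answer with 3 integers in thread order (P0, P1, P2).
VC(#2, invoked at 3): no causal predecessors; +1 on P2 → (0, 0, 1)
VC(#1, invoked at 1): no causal predecessors; +1 on P1 → (0, 1, 0)
#3, invoked 4, takes VC(#1)=(0, 1, 0) under max, adds 1 for P1 → (0, 2, 0)
#9, invoked 16, takes VC(#2)=(0, 0, 1) under max, adds 1 for P0 → (1, 0, 1)
#4, invoked 6, takes VC(#3)=(0, 2, 0) under max, adds 1 for P1 → (0, 3, 0)
#5, invoked 8, takes VC(#4)=(0, 3, 0) under max, adds 1 for P1 → (0, 4, 0)
#6, invoked 10, takes VC(#5)=(0, 4, 0) under max, adds 1 for P1 → (0, 5, 0)
#7, invoked 13, takes VC(#6)=(0, 5, 0) under max, adds 1 for P1 → (0, 6, 0)
#8, invoked 15, takes VC(#4)=(0, 3, 0), VC(#7)=(0, 6, 0) under max, adds 1 for P1 → (0, 7, 0)
#10, invoked 18, takes VC(#5)=(0, 4, 0), VC(#8)=(0, 7, 0) under max, adds 1 for P1 → (0, 8, 0)
target: VC(#7) = (0, 6, 0)

(0, 6, 0)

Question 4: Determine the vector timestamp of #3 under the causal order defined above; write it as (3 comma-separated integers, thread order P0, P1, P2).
root op #2, invoked 3: fresh clock plus P2's own tick → (0, 0, 1)
root op #1, invoked 1: fresh clock plus P1's own tick → (0, 1, 0)
from VC(#1)=(0, 1, 0), #3 (invoked 4) maxes components and bumps P1 → (0, 2, 0)
from VC(#2)=(0, 0, 1), #9 (invoked 16) maxes components and bumps P0 → (1, 0, 1)
from VC(#3)=(0, 2, 0), #4 (invoked 6) maxes components and bumps P1 → (0, 3, 0)
from VC(#4)=(0, 3, 0), #5 (invoked 8) maxes components and bumps P1 → (0, 4, 0)
from VC(#5)=(0, 4, 0), #6 (invoked 10) maxes components and bumps P1 → (0, 5, 0)
from VC(#6)=(0, 5, 0), #7 (invoked 13) maxes components and bumps P1 → (0, 6, 0)
from VC(#4)=(0, 3, 0), VC(#7)=(0, 6, 0), #8 (invoked 15) maxes components and bumps P1 → (0, 7, 0)
from VC(#5)=(0, 4, 0), VC(#8)=(0, 7, 0), #10 (invoked 18) maxes components and bumps P1 → (0, 8, 0)
target: VC(#3) = (0, 2, 0)

(0, 2, 0)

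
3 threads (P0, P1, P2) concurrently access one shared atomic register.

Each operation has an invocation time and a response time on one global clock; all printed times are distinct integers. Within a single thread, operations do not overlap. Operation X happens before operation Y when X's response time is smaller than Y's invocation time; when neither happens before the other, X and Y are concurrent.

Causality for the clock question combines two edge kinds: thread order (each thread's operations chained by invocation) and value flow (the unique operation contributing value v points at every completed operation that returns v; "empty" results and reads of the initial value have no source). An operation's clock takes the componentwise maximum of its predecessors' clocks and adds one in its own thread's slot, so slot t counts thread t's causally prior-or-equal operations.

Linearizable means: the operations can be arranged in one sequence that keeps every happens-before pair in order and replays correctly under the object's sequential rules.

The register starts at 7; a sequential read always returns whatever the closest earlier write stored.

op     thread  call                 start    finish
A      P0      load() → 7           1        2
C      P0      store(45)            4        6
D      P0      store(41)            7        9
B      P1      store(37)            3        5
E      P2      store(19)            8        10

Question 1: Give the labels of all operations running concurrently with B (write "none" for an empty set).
Answer: C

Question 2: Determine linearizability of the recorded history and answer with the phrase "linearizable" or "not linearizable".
one valid linearization: A, B, C, D, E
after step 1 (A load() → 7): value 7
after step 2 (B store(37)): value 37
after step 3 (C store(45)): value 45
after step 4 (D store(41)): value 41
after step 5 (E store(19)): value 19

linearizable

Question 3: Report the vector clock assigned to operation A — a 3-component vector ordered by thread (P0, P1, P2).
Answer: (1, 0, 0)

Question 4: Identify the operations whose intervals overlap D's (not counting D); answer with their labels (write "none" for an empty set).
Answer: E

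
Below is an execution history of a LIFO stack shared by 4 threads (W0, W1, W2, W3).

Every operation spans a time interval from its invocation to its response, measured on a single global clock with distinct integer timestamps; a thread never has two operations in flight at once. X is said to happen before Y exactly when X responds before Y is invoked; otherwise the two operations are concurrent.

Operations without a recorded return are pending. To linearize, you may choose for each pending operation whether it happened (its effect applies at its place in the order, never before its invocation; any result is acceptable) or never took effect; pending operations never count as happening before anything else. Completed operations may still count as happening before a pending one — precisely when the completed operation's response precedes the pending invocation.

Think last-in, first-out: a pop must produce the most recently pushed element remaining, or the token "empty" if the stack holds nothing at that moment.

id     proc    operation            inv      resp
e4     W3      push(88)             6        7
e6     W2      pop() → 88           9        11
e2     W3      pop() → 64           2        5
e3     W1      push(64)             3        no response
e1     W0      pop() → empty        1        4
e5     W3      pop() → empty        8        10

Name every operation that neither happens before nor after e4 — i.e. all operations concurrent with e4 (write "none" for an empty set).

e3

overlap test against e4 [6,7]: concurrent iff the interval meets 6..7
e1 [1,4]: before
e2 [2,5]: before
e3 [3,…): concurrent
e5 [8,10]: after
e6 [9,11]: after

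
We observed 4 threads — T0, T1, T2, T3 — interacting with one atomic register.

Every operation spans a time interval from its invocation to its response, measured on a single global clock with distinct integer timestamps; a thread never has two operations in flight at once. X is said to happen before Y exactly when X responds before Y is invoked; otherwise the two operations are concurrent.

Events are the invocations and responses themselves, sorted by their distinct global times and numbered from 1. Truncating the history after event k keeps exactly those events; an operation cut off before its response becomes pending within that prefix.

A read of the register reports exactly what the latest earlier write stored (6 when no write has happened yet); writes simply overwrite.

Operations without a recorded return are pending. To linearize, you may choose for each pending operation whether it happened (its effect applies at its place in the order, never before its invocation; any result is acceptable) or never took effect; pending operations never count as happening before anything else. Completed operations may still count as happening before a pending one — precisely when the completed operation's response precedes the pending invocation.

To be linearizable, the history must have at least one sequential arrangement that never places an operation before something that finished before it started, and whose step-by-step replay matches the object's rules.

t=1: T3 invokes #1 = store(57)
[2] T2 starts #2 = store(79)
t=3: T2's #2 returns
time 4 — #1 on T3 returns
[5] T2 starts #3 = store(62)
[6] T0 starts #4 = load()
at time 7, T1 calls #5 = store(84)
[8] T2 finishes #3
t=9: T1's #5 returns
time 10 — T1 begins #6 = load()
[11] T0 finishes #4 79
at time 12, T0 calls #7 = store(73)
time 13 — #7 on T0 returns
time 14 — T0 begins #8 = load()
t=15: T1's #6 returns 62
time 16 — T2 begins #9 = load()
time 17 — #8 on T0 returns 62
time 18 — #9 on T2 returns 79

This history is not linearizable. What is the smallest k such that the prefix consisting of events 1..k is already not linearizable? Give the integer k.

a valid linearization of events 1..16 exists, for instance #1, #2, #4, #5, #3, #6, #7:
step 1: #1 store(57) — value 57
step 2: #2 store(79) — value 79
step 3: #4 load() → 79 — value 79
step 4: #5 store(84) — value 84
step 5: #3 store(62) — value 62
step 6: #6 load() → 62 — value 62
step 7: #7 store(73) — value 73
adding event 17 (#8 responds at 17) leaves no legal real-time order
no completion choice of the 1 pending operation (#9) rescues it — every subset was tried
take #1, #2, #3, #4, #5, #6, #7, #8 (pending dropped): step 4 already fails, because #4 load() → 79 cannot occur there
take #1, #2, #3, #4, #5, #7, #6, #8 (pending dropped): step 4 already fails, because #4 load() → 79 cannot occur there

17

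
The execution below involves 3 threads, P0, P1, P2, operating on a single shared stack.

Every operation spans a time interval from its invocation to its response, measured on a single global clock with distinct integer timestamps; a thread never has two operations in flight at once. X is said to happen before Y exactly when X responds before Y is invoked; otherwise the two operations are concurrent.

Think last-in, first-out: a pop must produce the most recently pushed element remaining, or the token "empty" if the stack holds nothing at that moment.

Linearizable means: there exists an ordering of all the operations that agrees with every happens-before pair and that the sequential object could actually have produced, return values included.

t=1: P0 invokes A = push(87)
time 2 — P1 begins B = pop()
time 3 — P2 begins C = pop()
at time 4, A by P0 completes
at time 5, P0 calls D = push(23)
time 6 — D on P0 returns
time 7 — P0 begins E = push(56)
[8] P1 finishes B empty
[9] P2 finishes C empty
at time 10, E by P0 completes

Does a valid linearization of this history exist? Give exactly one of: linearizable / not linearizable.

one valid linearization: B, C, A, D, E
step 1: B pop() → empty — stack <>
step 2: C pop() → empty — stack <>
step 3: A push(87) — stack <87>
step 4: D push(23) — stack <87,23>
step 5: E push(56) — stack <87,23,56>

linearizable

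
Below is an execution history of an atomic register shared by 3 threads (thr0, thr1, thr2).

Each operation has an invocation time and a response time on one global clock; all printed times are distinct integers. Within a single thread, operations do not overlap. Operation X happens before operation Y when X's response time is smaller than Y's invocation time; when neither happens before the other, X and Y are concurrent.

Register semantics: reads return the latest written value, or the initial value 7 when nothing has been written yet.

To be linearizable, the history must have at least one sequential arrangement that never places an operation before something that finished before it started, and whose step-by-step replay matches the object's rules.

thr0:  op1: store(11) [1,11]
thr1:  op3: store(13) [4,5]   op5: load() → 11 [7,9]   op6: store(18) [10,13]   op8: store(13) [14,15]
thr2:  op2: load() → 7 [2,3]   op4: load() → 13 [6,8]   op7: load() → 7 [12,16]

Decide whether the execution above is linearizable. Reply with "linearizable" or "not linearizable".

not linearizable

through event 15 a valid linearization exists; event 16 (op7 responding at time 16) ends that
real-time-consistent orders of the 8 completed operations: 34 — all fail the atomic register replay
e.g. op1, op2, op3, op4, op5, op6, op7, op8: illegal at step 2, since op2 load() → 7 cannot apply there
e.g. op1, op2, op3, op4, op5, op6, op8, op7: illegal at step 2, since op2 load() → 7 cannot apply there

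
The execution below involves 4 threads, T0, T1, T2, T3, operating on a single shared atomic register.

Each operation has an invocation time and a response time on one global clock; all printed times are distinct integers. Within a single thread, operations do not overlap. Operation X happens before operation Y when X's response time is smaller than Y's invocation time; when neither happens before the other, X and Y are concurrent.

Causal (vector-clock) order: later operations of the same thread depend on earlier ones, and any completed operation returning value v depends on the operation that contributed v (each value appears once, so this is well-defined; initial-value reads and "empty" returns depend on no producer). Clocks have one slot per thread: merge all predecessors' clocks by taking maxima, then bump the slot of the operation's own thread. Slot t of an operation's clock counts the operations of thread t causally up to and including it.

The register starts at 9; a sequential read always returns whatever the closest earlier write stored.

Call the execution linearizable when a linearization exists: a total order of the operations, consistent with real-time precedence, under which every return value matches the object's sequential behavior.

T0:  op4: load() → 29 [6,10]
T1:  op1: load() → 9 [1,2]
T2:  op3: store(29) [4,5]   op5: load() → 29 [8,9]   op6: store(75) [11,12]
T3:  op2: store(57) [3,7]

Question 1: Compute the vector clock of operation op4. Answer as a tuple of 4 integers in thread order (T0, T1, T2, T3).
(1, 0, 1, 0)

op2, invoked 3, has no incoming edges; only T3's bump applies → (0, 0, 0, 1)
op3, invoked 4, has no incoming edges; only T2's bump applies → (0, 0, 1, 0)
op1, invoked 1, has no incoming edges; only T1's bump applies → (0, 1, 0, 0)
op5, invoked 8, takes VC(op3)=(0, 0, 1, 0) under max, adds 1 for T2 → (0, 0, 2, 0)
op4, invoked 6, takes VC(op3)=(0, 0, 1, 0) under max, adds 1 for T0 → (1, 0, 1, 0)
op6, invoked 11, takes VC(op5)=(0, 0, 2, 0) under max, adds 1 for T2 → (0, 0, 3, 0)
target: VC(op4) = (1, 0, 1, 0)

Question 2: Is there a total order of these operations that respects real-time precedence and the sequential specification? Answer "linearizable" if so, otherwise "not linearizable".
linearizable

a witness: op1, op2, op3, op4, op5, op6
after step 1 (op1 load() → 9): value 9
after step 2 (op2 store(57)): value 57
after step 3 (op3 store(29)): value 29
after step 4 (op4 load() → 29): value 29
after step 5 (op5 load() → 29): value 29
after step 6 (op6 store(75)): value 75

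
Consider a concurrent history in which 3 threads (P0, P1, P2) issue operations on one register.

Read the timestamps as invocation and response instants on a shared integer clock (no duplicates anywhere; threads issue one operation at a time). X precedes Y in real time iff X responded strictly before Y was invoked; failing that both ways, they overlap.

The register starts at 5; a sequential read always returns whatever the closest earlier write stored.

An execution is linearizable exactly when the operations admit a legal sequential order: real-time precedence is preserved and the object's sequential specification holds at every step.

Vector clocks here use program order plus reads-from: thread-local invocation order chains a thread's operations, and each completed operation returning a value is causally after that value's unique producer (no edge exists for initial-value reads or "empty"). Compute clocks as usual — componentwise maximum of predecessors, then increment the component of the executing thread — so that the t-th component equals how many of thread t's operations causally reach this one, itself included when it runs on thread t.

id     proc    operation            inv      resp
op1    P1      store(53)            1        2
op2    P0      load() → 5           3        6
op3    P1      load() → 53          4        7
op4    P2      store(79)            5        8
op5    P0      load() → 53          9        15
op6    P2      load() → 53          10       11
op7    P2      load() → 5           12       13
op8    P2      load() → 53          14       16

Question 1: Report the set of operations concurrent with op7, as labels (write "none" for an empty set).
Answer: op5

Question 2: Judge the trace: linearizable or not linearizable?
not linearizable

the violation lands at event 6, op2's response at time 6: events 1..5 linearize, events 1..6 do not
the completed operations (2 total) allow one real-time order; the register replay rejects it
no completion choice of the 2 pending operations (op3, op4) rescues it — every subset was tried
one such order, op1, op2 (pending dropped), breaks at step 2 where op2 load() → 5 is illegal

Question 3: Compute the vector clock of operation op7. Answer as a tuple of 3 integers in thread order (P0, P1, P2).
Answer: (0, 1, 3)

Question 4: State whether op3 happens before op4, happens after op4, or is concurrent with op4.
Answer: concurrent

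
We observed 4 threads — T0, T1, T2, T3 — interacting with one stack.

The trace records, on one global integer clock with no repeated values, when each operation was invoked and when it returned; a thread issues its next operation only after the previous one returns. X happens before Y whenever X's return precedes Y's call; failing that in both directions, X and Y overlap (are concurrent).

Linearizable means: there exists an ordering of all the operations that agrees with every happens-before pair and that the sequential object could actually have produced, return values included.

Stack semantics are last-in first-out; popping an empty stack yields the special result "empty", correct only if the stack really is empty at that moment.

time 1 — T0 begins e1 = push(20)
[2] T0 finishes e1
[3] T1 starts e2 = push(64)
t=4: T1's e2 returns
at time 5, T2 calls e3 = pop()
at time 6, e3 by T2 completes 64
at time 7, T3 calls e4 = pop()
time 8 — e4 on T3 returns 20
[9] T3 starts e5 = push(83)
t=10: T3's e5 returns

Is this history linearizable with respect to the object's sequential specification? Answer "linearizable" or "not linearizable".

a witness: e1, e2, e3, e4, e5
step 1: e1 push(20) — stack <20>
step 2: e2 push(64) — stack <20,64>
step 3: e3 pop() → 64 — stack <20>
step 4: e4 pop() → 20 — stack <>
step 5: e5 push(83) — stack <83>

linearizable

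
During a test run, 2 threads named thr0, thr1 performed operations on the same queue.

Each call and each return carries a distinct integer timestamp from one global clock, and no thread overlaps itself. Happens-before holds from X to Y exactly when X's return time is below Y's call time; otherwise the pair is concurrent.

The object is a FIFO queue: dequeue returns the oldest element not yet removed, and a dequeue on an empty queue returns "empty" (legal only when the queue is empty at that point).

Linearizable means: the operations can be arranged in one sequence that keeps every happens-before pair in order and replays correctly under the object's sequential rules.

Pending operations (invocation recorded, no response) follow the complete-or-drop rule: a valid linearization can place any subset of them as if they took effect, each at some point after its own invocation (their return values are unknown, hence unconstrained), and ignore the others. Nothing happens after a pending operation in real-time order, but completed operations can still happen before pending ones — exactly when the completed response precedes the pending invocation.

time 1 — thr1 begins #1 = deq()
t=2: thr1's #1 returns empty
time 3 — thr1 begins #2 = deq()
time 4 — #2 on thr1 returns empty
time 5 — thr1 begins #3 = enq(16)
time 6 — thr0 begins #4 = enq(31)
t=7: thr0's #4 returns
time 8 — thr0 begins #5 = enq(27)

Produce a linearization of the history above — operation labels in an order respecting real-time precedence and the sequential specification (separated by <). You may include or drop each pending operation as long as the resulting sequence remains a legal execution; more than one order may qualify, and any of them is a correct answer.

1. #1 deq() → empty, leaving queue <>
2. #2 deq() → empty, leaving queue <>
3. #3 enq(16) (pending, included), leaving queue <16>
4. #4 enq(31), leaving queue <16,31>

#1 < #2 < #3 < #4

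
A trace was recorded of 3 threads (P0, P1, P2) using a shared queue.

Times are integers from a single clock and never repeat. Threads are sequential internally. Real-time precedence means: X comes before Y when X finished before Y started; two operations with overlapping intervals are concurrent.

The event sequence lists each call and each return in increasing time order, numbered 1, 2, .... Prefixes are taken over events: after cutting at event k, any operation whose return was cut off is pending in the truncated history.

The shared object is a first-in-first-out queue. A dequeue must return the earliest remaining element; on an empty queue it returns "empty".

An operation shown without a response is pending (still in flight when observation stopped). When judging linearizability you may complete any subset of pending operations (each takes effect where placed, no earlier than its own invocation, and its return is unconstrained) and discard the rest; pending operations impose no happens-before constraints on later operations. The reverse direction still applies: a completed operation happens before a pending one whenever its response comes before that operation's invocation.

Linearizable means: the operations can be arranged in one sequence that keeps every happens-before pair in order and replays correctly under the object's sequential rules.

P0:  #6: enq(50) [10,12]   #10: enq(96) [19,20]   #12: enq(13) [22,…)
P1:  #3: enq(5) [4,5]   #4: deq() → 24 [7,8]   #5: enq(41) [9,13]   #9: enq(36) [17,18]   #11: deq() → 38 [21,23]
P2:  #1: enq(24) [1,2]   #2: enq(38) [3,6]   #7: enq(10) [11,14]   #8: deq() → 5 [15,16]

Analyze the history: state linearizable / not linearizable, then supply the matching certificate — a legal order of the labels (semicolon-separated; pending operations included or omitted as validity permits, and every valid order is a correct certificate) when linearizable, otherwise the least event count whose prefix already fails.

linearizable — witness: #1; #3; #2; #4; #5; #6; #7; #8; #9; #10; #11

after step 1 (#1 enq(24)): queue <24>
after step 2 (#3 enq(5)): queue <24,5>
after step 3 (#2 enq(38)): queue <24,5,38>
after step 4 (#4 deq() → 24): queue <5,38>
after step 5 (#5 enq(41)): queue <5,38,41>
after step 6 (#6 enq(50)): queue <5,38,41,50>
after step 7 (#7 enq(10)): queue <5,38,41,50,10>
after step 8 (#8 deq() → 5): queue <38,41,50,10>
after step 9 (#9 enq(36)): queue <38,41,50,10,36>
after step 10 (#10 enq(96)): queue <38,41,50,10,36,96>
after step 11 (#11 deq() → 38): queue <41,50,10,36,96>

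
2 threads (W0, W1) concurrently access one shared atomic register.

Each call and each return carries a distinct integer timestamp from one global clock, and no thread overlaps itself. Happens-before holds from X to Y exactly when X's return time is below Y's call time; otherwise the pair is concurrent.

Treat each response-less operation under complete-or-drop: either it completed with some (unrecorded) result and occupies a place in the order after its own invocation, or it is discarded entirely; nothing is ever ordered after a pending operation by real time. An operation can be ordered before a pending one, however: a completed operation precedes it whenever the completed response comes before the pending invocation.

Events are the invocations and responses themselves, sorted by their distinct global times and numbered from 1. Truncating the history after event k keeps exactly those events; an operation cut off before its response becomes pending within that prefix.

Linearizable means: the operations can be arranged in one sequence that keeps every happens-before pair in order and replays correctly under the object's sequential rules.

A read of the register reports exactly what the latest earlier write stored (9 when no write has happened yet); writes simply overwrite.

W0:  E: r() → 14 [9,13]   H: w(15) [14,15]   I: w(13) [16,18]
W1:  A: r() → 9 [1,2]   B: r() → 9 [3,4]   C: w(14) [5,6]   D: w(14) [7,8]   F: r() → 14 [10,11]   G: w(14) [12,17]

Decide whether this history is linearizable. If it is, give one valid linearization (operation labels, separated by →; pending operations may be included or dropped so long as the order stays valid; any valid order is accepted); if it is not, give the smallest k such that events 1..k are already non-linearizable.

linearizable — witness: A → B → C → D → E → F → G → H → I

1. A r() → 9, leaving value 9
2. B r() → 9, leaving value 9
3. C w(14), leaving value 14
4. D w(14), leaving value 14
5. E r() → 14, leaving value 14
6. F r() → 14, leaving value 14
7. G w(14), leaving value 14
8. H w(15), leaving value 15
9. I w(13), leaving value 13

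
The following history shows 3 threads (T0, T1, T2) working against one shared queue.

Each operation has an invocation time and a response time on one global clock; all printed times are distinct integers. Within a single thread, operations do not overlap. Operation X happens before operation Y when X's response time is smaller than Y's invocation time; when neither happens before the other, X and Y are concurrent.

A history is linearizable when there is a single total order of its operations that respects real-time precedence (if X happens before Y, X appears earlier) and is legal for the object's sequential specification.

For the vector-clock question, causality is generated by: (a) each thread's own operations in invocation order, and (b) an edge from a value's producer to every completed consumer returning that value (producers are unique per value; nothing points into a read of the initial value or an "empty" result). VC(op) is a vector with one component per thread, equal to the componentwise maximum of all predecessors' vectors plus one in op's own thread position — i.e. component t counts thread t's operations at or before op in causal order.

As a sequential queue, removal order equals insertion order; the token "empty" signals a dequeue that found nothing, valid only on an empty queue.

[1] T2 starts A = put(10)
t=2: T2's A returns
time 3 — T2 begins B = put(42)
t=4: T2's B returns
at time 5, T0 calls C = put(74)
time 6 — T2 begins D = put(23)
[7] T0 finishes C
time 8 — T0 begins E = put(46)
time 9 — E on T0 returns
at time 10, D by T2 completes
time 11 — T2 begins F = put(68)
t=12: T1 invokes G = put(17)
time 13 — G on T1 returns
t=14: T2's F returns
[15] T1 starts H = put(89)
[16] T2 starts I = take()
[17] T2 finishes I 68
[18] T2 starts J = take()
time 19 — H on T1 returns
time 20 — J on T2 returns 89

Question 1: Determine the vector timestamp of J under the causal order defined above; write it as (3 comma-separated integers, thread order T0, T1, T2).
(0, 2, 6)

VC(A, invoked at 1): no causal predecessors; +1 on T2 → (0, 0, 1)
VC(G, invoked at 12): no causal predecessors; +1 on T1 → (0, 1, 0)
VC(C, invoked at 5): no causal predecessors; +1 on T0 → (1, 0, 0)
VC(B, invoked at 3): max of VC(A)=(0, 0, 1), then +1 on thread T2 → (0, 0, 2)
VC(H, invoked at 15): max of VC(G)=(0, 1, 0), then +1 on thread T1 → (0, 2, 0)
VC(E, invoked at 8): max of VC(C)=(1, 0, 0), then +1 on thread T0 → (2, 0, 0)
VC(D, invoked at 6): max of VC(B)=(0, 0, 2), then +1 on thread T2 → (0, 0, 3)
VC(F, invoked at 11): max of VC(D)=(0, 0, 3), then +1 on thread T2 → (0, 0, 4)
VC(I, invoked at 16): max of VC(F)=(0, 0, 4), then +1 on thread T2 → (0, 0, 5)
VC(J, invoked at 18): max of VC(H)=(0, 2, 0), VC(I)=(0, 0, 5), then +1 on thread T2 → (0, 2, 6)
target: VC(J) = (0, 2, 6)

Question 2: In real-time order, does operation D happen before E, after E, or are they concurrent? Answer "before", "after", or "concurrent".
concurrent

D spans [6,10], E spans [8,9]
the intervals overlap in both directions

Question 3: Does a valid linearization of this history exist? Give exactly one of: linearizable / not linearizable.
not linearizable

events 1..16 are fine; event 17 — the response of I at time 17 — makes the prefix non-linearizable
8 completed operations, 6 real-time-consistent orders — every queue replay fails
no completion choice of the 1 pending operation (H) rescues it — every subset was tried
one such order, A, B, C, D, E, F, G, I (pending dropped), breaks at step 8 where I take() → 68 is illegal
one such order, A, B, C, D, E, G, F, I (pending dropped), breaks at step 8 where I take() → 68 is illegal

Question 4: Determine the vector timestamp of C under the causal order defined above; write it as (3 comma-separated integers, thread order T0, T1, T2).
(1, 0, 0)

invoked at 1, A has no predecessors; its own T2 bump gives (0, 0, 1)
invoked at 12, G has no predecessors; its own T1 bump gives (0, 1, 0)
invoked at 5, C has no predecessors; its own T0 bump gives (1, 0, 0)
B, invoked 3, takes VC(A)=(0, 0, 1) under max, adds 1 for T2 → (0, 0, 2)
H, invoked 15, takes VC(G)=(0, 1, 0) under max, adds 1 for T1 → (0, 2, 0)
E, invoked 8, takes VC(C)=(1, 0, 0) under max, adds 1 for T0 → (2, 0, 0)
D, invoked 6, takes VC(B)=(0, 0, 2) under max, adds 1 for T2 → (0, 0, 3)
F, invoked 11, takes VC(D)=(0, 0, 3) under max, adds 1 for T2 → (0, 0, 4)
I, invoked 16, takes VC(F)=(0, 0, 4) under max, adds 1 for T2 → (0, 0, 5)
J, invoked 18, takes VC(H)=(0, 2, 0), VC(I)=(0, 0, 5) under max, adds 1 for T2 → (0, 2, 6)
target: VC(C) = (1, 0, 0)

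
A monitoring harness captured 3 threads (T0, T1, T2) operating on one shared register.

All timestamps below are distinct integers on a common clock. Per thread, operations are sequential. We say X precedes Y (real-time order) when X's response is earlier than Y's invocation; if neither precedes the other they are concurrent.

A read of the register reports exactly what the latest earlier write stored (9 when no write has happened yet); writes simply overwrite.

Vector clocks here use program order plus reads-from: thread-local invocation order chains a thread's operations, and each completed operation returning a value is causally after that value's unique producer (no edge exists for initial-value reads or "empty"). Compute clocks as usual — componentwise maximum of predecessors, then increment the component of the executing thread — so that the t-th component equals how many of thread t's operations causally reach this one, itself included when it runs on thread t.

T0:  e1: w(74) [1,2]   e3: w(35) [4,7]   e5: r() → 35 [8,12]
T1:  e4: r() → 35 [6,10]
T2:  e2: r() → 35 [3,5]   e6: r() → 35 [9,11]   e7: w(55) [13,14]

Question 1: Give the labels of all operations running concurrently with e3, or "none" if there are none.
e2, e4

overlap test against e3 [4,7]: concurrent iff the interval meets 4..7
e1 [1,2]: before
e2 [3,5]: concurrent
e4 [6,10]: concurrent
e5 [8,12]: after
e6 [9,11]: after
e7 [13,14]: after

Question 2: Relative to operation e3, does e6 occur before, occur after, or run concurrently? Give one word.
after

e6 spans [9,11], e3 spans [4,7]
resp(e3)=7 < inv(e6)=9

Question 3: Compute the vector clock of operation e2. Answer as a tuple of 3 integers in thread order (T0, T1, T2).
(2, 0, 1)

invoked at 1, e1 has no predecessors; its own T0 bump gives (1, 0, 0)
from VC(e1)=(1, 0, 0), e3 (invoked 4) maxes components and bumps T0 → (2, 0, 0)
from VC(e3)=(2, 0, 0), e2 (invoked 3) maxes components and bumps T2 → (2, 0, 1)
from VC(e3)=(2, 0, 0), e4 (invoked 6) maxes components and bumps T1 → (2, 1, 0)
from VC(e3)=(2, 0, 0), e5 (invoked 8) maxes components and bumps T0 → (3, 0, 0)
from VC(e2)=(2, 0, 1), VC(e3)=(2, 0, 0), e6 (invoked 9) maxes components and bumps T2 → (2, 0, 2)
from VC(e6)=(2, 0, 2), e7 (invoked 13) maxes components and bumps T2 → (2, 0, 3)
target: VC(e2) = (2, 0, 1)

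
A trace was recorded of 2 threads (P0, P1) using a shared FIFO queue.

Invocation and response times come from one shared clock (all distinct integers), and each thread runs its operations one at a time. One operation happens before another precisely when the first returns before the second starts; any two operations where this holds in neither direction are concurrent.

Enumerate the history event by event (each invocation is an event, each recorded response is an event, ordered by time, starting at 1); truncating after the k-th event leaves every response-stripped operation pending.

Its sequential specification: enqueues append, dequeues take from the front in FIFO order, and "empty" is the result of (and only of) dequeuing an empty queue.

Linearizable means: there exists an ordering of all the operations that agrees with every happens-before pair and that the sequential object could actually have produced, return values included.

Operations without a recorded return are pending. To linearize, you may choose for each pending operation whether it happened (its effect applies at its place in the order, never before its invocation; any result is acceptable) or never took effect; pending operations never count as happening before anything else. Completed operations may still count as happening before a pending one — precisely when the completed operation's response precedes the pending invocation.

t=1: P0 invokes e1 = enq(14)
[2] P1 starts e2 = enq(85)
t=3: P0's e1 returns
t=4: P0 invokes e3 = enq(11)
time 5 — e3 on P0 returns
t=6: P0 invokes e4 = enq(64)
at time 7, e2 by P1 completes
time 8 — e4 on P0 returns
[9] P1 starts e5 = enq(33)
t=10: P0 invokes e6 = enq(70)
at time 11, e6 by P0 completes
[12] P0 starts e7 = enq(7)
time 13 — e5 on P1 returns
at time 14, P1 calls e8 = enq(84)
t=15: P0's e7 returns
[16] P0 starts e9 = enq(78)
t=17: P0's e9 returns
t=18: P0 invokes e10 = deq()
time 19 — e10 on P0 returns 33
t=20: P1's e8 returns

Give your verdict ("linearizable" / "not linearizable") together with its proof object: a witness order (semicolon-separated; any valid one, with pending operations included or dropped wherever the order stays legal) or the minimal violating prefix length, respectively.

cut after 18 events: linearizable; cut after 19 events (e10 responds, time 19): not linearizable
the 9 completed operations admit 12 real-time orders; each fails the FIFO queue replay
completion choices over the 1 pending operation (e8) were checked; none helps
one such order, e1, e2, e3, e4, e5, e6, e7, e9, e10 (pending dropped), breaks at step 9 where e10 deq() → 33 is illegal
one such order, e1, e2, e3, e4, e6, e5, e7, e9, e10 (pending dropped), breaks at step 9 where e10 deq() → 33 is illegal

not linearizable — minimal violating prefix: 19 events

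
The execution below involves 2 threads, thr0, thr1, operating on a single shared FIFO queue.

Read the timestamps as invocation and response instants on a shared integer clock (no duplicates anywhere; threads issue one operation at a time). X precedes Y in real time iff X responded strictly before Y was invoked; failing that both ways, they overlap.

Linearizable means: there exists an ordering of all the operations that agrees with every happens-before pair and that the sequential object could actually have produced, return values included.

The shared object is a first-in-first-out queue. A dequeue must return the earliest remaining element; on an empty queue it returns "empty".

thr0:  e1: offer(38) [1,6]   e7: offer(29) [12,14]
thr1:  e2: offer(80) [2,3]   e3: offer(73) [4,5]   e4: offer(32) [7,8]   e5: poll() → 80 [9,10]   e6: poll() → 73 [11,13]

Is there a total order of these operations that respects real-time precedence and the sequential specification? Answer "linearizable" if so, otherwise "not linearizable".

a witness: e2, e3, e1, e4, e5, e6, e7
step 1: e2 offer(80) — queue <80>
step 2: e3 offer(73) — queue <80,73>
step 3: e1 offer(38) — queue <80,73,38>
step 4: e4 offer(32) — queue <80,73,38,32>
step 5: e5 poll() → 80 — queue <73,38,32>
step 6: e6 poll() → 73 — queue <38,32>
step 7: e7 offer(29) — queue <38,32,29>

linearizable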